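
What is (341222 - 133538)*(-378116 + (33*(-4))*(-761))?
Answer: -57666370176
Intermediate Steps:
(341222 - 133538)*(-378116 + (33*(-4))*(-761)) = 207684*(-378116 - 132*(-761)) = 207684*(-378116 + 100452) = 207684*(-277664) = -57666370176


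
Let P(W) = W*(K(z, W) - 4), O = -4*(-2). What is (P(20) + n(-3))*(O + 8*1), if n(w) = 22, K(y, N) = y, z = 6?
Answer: 992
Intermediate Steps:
O = 8
P(W) = 2*W (P(W) = W*(6 - 4) = W*2 = 2*W)
(P(20) + n(-3))*(O + 8*1) = (2*20 + 22)*(8 + 8*1) = (40 + 22)*(8 + 8) = 62*16 = 992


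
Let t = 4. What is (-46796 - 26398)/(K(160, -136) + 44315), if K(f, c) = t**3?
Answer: -24398/14793 ≈ -1.6493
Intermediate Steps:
K(f, c) = 64 (K(f, c) = 4**3 = 64)
(-46796 - 26398)/(K(160, -136) + 44315) = (-46796 - 26398)/(64 + 44315) = -73194/44379 = -73194*1/44379 = -24398/14793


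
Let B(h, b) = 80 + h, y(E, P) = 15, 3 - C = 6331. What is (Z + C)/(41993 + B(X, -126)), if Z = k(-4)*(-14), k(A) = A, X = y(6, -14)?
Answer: -784/5261 ≈ -0.14902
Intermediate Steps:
C = -6328 (C = 3 - 1*6331 = 3 - 6331 = -6328)
X = 15
Z = 56 (Z = -4*(-14) = 56)
(Z + C)/(41993 + B(X, -126)) = (56 - 6328)/(41993 + (80 + 15)) = -6272/(41993 + 95) = -6272/42088 = -6272*1/42088 = -784/5261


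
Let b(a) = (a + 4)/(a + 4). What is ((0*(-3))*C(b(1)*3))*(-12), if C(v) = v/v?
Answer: 0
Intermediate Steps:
b(a) = 1 (b(a) = (4 + a)/(4 + a) = 1)
C(v) = 1
((0*(-3))*C(b(1)*3))*(-12) = ((0*(-3))*1)*(-12) = (0*1)*(-12) = 0*(-12) = 0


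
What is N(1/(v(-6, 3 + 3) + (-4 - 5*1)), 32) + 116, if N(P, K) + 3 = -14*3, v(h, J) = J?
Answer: 71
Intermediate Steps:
N(P, K) = -45 (N(P, K) = -3 - 14*3 = -3 - 42 = -45)
N(1/(v(-6, 3 + 3) + (-4 - 5*1)), 32) + 116 = -45 + 116 = 71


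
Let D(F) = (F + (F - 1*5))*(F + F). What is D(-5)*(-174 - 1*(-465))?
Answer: 43650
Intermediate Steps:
D(F) = 2*F*(-5 + 2*F) (D(F) = (F + (F - 5))*(2*F) = (F + (-5 + F))*(2*F) = (-5 + 2*F)*(2*F) = 2*F*(-5 + 2*F))
D(-5)*(-174 - 1*(-465)) = (2*(-5)*(-5 + 2*(-5)))*(-174 - 1*(-465)) = (2*(-5)*(-5 - 10))*(-174 + 465) = (2*(-5)*(-15))*291 = 150*291 = 43650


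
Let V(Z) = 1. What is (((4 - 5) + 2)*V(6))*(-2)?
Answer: -2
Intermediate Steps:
(((4 - 5) + 2)*V(6))*(-2) = (((4 - 5) + 2)*1)*(-2) = ((-1 + 2)*1)*(-2) = (1*1)*(-2) = 1*(-2) = -2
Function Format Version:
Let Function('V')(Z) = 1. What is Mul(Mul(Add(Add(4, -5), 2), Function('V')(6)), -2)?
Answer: -2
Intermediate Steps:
Mul(Mul(Add(Add(4, -5), 2), Function('V')(6)), -2) = Mul(Mul(Add(Add(4, -5), 2), 1), -2) = Mul(Mul(Add(-1, 2), 1), -2) = Mul(Mul(1, 1), -2) = Mul(1, -2) = -2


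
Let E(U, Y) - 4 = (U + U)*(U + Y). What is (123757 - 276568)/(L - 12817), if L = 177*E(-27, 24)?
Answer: -152811/16565 ≈ -9.2249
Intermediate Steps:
E(U, Y) = 4 + 2*U*(U + Y) (E(U, Y) = 4 + (U + U)*(U + Y) = 4 + (2*U)*(U + Y) = 4 + 2*U*(U + Y))
L = 29382 (L = 177*(4 + 2*(-27)**2 + 2*(-27)*24) = 177*(4 + 2*729 - 1296) = 177*(4 + 1458 - 1296) = 177*166 = 29382)
(123757 - 276568)/(L - 12817) = (123757 - 276568)/(29382 - 12817) = -152811/16565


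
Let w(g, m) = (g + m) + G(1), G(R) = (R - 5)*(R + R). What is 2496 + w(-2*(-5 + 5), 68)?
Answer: 2556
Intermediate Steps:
G(R) = 2*R*(-5 + R) (G(R) = (-5 + R)*(2*R) = 2*R*(-5 + R))
w(g, m) = -8 + g + m (w(g, m) = (g + m) + 2*1*(-5 + 1) = (g + m) + 2*1*(-4) = (g + m) - 8 = -8 + g + m)
2496 + w(-2*(-5 + 5), 68) = 2496 + (-8 - 2*(-5 + 5) + 68) = 2496 + (-8 - 2*0 + 68) = 2496 + (-8 + 0 + 68) = 2496 + 60 = 2556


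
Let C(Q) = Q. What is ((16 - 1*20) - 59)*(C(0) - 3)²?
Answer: -567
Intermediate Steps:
((16 - 1*20) - 59)*(C(0) - 3)² = ((16 - 1*20) - 59)*(0 - 3)² = ((16 - 20) - 59)*(-3)² = (-4 - 59)*9 = -63*9 = -567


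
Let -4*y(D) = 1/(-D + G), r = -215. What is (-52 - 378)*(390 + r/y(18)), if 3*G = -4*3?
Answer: 7967900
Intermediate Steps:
G = -4 (G = (-4*3)/3 = (1/3)*(-12) = -4)
y(D) = -1/(4*(-4 - D)) (y(D) = -1/(4*(-D - 4)) = -1/(4*(-4 - D)))
(-52 - 378)*(390 + r/y(18)) = (-52 - 378)*(390 - 215/(1/(4*(4 + 18)))) = -430*(390 - 215/((1/4)/22)) = -430*(390 - 215/((1/4)*(1/22))) = -430*(390 - 215/1/88) = -430*(390 - 215*88) = -430*(390 - 18920) = -430*(-18530) = 7967900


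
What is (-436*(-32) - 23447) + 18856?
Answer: 9361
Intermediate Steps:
(-436*(-32) - 23447) + 18856 = (13952 - 23447) + 18856 = -9495 + 18856 = 9361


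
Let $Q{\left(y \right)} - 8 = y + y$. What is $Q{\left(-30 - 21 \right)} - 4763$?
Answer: $-4857$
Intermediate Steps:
$Q{\left(y \right)} = 8 + 2 y$ ($Q{\left(y \right)} = 8 + \left(y + y\right) = 8 + 2 y$)
$Q{\left(-30 - 21 \right)} - 4763 = \left(8 + 2 \left(-30 - 21\right)\right) - 4763 = \left(8 + 2 \left(-51\right)\right) - 4763 = \left(8 - 102\right) - 4763 = -94 - 4763 = -4857$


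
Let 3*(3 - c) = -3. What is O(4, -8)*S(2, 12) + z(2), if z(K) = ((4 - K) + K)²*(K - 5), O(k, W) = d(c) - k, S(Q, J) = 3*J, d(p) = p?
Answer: -48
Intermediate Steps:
c = 4 (c = 3 - ⅓*(-3) = 3 + 1 = 4)
O(k, W) = 4 - k
z(K) = -80 + 16*K (z(K) = 4²*(-5 + K) = 16*(-5 + K) = -80 + 16*K)
O(4, -8)*S(2, 12) + z(2) = (4 - 1*4)*(3*12) + (-80 + 16*2) = (4 - 4)*36 + (-80 + 32) = 0*36 - 48 = 0 - 48 = -48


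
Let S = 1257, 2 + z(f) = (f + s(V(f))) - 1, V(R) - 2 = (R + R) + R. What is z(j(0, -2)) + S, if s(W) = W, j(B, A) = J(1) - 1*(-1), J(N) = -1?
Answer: 1256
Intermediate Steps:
V(R) = 2 + 3*R (V(R) = 2 + ((R + R) + R) = 2 + (2*R + R) = 2 + 3*R)
j(B, A) = 0 (j(B, A) = -1 - 1*(-1) = -1 + 1 = 0)
z(f) = -1 + 4*f (z(f) = -2 + ((f + (2 + 3*f)) - 1) = -2 + ((2 + 4*f) - 1) = -2 + (1 + 4*f) = -1 + 4*f)
z(j(0, -2)) + S = (-1 + 4*0) + 1257 = (-1 + 0) + 1257 = -1 + 1257 = 1256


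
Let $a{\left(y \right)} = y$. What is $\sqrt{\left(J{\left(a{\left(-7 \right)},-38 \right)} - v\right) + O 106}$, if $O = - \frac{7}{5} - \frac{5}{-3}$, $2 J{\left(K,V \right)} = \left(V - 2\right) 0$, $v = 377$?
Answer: $\frac{i \sqrt{78465}}{15} \approx 18.674 i$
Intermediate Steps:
$J{\left(K,V \right)} = 0$ ($J{\left(K,V \right)} = \frac{\left(V - 2\right) 0}{2} = \frac{\left(-2 + V\right) 0}{2} = \frac{1}{2} \cdot 0 = 0$)
$O = \frac{4}{15}$ ($O = \left(-7\right) \frac{1}{5} - - \frac{5}{3} = - \frac{7}{5} + \frac{5}{3} = \frac{4}{15} \approx 0.26667$)
$\sqrt{\left(J{\left(a{\left(-7 \right)},-38 \right)} - v\right) + O 106} = \sqrt{\left(0 - 377\right) + \frac{4}{15} \cdot 106} = \sqrt{\left(0 - 377\right) + \frac{424}{15}} = \sqrt{-377 + \frac{424}{15}} = \sqrt{- \frac{5231}{15}} = \frac{i \sqrt{78465}}{15}$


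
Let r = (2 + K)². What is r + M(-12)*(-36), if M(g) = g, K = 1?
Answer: 441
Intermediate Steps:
r = 9 (r = (2 + 1)² = 3² = 9)
r + M(-12)*(-36) = 9 - 12*(-36) = 9 + 432 = 441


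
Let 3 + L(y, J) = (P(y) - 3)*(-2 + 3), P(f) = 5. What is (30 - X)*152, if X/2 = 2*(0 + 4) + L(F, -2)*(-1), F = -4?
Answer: 1824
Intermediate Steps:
L(y, J) = -1 (L(y, J) = -3 + (5 - 3)*(-2 + 3) = -3 + 2*1 = -3 + 2 = -1)
X = 18 (X = 2*(2*(0 + 4) - 1*(-1)) = 2*(2*4 + 1) = 2*(8 + 1) = 2*9 = 18)
(30 - X)*152 = (30 - 1*18)*152 = (30 - 18)*152 = 12*152 = 1824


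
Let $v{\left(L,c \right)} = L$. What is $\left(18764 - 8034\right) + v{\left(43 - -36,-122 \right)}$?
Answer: $10809$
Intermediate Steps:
$\left(18764 - 8034\right) + v{\left(43 - -36,-122 \right)} = \left(18764 - 8034\right) + \left(43 - -36\right) = 10730 + \left(43 + 36\right) = 10730 + 79 = 10809$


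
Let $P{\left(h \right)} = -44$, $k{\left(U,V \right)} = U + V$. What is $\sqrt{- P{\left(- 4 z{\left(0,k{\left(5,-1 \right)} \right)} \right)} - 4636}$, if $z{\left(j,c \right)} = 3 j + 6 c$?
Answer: $4 i \sqrt{287} \approx 67.764 i$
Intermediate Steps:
$\sqrt{- P{\left(- 4 z{\left(0,k{\left(5,-1 \right)} \right)} \right)} - 4636} = \sqrt{\left(-1\right) \left(-44\right) - 4636} = \sqrt{44 - 4636} = \sqrt{-4592} = 4 i \sqrt{287}$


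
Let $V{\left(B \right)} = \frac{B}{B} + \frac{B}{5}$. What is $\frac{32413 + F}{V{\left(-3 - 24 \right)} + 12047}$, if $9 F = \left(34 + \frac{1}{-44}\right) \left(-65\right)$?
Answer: $\frac{63691865}{23844348} \approx 2.6712$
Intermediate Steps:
$V{\left(B \right)} = 1 + \frac{B}{5}$ ($V{\left(B \right)} = 1 + B \frac{1}{5} = 1 + \frac{B}{5}$)
$F = - \frac{97175}{396}$ ($F = \frac{\left(34 + \frac{1}{-44}\right) \left(-65\right)}{9} = \frac{\left(34 - \frac{1}{44}\right) \left(-65\right)}{9} = \frac{\frac{1495}{44} \left(-65\right)}{9} = \frac{1}{9} \left(- \frac{97175}{44}\right) = - \frac{97175}{396} \approx -245.39$)
$\frac{32413 + F}{V{\left(-3 - 24 \right)} + 12047} = \frac{32413 - \frac{97175}{396}}{\left(1 + \frac{-3 - 24}{5}\right) + 12047} = \frac{12738373}{396 \left(\left(1 + \frac{-3 - 24}{5}\right) + 12047\right)} = \frac{12738373}{396 \left(\left(1 + \frac{1}{5} \left(-27\right)\right) + 12047\right)} = \frac{12738373}{396 \left(\left(1 - \frac{27}{5}\right) + 12047\right)} = \frac{12738373}{396 \left(- \frac{22}{5} + 12047\right)} = \frac{12738373}{396 \cdot \frac{60213}{5}} = \frac{12738373}{396} \cdot \frac{5}{60213} = \frac{63691865}{23844348}$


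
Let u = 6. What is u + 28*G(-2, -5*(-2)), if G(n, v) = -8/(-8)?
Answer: 34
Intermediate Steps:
G(n, v) = 1 (G(n, v) = -8*(-1/8) = 1)
u + 28*G(-2, -5*(-2)) = 6 + 28*1 = 6 + 28 = 34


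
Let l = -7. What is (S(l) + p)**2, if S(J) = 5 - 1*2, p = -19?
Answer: 256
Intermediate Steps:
S(J) = 3 (S(J) = 5 - 2 = 3)
(S(l) + p)**2 = (3 - 19)**2 = (-16)**2 = 256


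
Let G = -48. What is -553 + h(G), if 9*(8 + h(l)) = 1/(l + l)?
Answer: -484705/864 ≈ -561.00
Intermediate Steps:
h(l) = -8 + 1/(18*l) (h(l) = -8 + 1/(9*(l + l)) = -8 + 1/(9*((2*l))) = -8 + (1/(2*l))/9 = -8 + 1/(18*l))
-553 + h(G) = -553 + (-8 + (1/18)/(-48)) = -553 + (-8 + (1/18)*(-1/48)) = -553 + (-8 - 1/864) = -553 - 6913/864 = -484705/864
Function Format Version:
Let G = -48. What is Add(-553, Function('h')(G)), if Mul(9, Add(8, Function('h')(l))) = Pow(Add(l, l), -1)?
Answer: Rational(-484705, 864) ≈ -561.00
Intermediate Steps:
Function('h')(l) = Add(-8, Mul(Rational(1, 18), Pow(l, -1))) (Function('h')(l) = Add(-8, Mul(Rational(1, 9), Pow(Add(l, l), -1))) = Add(-8, Mul(Rational(1, 9), Pow(Mul(2, l), -1))) = Add(-8, Mul(Rational(1, 9), Mul(Rational(1, 2), Pow(l, -1)))) = Add(-8, Mul(Rational(1, 18), Pow(l, -1))))
Add(-553, Function('h')(G)) = Add(-553, Add(-8, Mul(Rational(1, 18), Pow(-48, -1)))) = Add(-553, Add(-8, Mul(Rational(1, 18), Rational(-1, 48)))) = Add(-553, Add(-8, Rational(-1, 864))) = Add(-553, Rational(-6913, 864)) = Rational(-484705, 864)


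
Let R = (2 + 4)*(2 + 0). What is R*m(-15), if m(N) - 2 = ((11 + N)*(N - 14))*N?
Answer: -20856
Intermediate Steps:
m(N) = 2 + N*(-14 + N)*(11 + N) (m(N) = 2 + ((11 + N)*(N - 14))*N = 2 + ((11 + N)*(-14 + N))*N = 2 + ((-14 + N)*(11 + N))*N = 2 + N*(-14 + N)*(11 + N))
R = 12 (R = 6*2 = 12)
R*m(-15) = 12*(2 + (-15)³ - 154*(-15) - 3*(-15)²) = 12*(2 - 3375 + 2310 - 3*225) = 12*(2 - 3375 + 2310 - 675) = 12*(-1738) = -20856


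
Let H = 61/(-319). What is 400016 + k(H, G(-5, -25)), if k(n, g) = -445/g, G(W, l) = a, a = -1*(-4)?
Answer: 1599619/4 ≈ 3.9991e+5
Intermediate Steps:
a = 4
H = -61/319 (H = 61*(-1/319) = -61/319 ≈ -0.19122)
G(W, l) = 4
400016 + k(H, G(-5, -25)) = 400016 - 445/4 = 1599619/4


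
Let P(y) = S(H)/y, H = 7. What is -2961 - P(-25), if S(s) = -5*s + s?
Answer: -74053/25 ≈ -2962.1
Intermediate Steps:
S(s) = -4*s
P(y) = -28/y (P(y) = (-4*7)/y = -28/y)
-2961 - P(-25) = -2961 - (-28)/(-25) = -2961 - (-28)*(-1)/25 = -2961 - 1*28/25 = -2961 - 28/25 = -74053/25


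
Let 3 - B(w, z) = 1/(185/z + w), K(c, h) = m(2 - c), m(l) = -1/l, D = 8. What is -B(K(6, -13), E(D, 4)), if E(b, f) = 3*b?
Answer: -549/191 ≈ -2.8743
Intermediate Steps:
K(c, h) = -1/(2 - c)
B(w, z) = 3 - 1/(w + 185/z) (B(w, z) = 3 - 1/(185/z + w) = 3 - 1/(w + 185/z))
-B(K(6, -13), E(D, 4)) = -(555 - 3*8 + 3*(3*8)/(-2 + 6))/(185 + (3*8)/(-2 + 6)) = -(555 - 1*24 + 3*24/4)/(185 + 24/4) = -(555 - 24 + 3*(¼)*24)/(185 + (¼)*24) = -(555 - 24 + 18)/(185 + 6) = -549/191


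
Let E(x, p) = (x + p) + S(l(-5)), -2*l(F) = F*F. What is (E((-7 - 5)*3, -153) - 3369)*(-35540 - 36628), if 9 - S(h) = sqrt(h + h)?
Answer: 256124232 + 360840*I ≈ 2.5612e+8 + 3.6084e+5*I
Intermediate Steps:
l(F) = -F**2/2 (l(F) = -F*F/2 = -F**2/2)
S(h) = 9 - sqrt(2)*sqrt(h) (S(h) = 9 - sqrt(h + h) = 9 - sqrt(2*h) = 9 - sqrt(2)*sqrt(h))
E(x, p) = 9 + p + x - 5*I (E(x, p) = (x + p) + (9 - sqrt(2)*sqrt(-1/2*(-5)**2)) = (p + x) + (9 - sqrt(2)*sqrt(-1/2*25)) = (p + x) + (9 - sqrt(2)*sqrt(-25/2)) = (p + x) + (9 - sqrt(2)*5*I*sqrt(2)/2) = (p + x) + (9 - 5*I) = 9 + p + x - 5*I)
(E((-7 - 5)*3, -153) - 3369)*(-35540 - 36628) = ((9 - 153 + (-7 - 5)*3 - 5*I) - 3369)*(-35540 - 36628) = ((9 - 153 - 12*3 - 5*I) - 3369)*(-72168) = ((9 - 153 - 36 - 5*I) - 3369)*(-72168) = ((-180 - 5*I) - 3369)*(-72168) = (-3549 - 5*I)*(-72168) = 256124232 + 360840*I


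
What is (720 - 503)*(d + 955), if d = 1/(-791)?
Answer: 23417524/113 ≈ 2.0723e+5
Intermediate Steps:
d = -1/791 ≈ -0.0012642
(720 - 503)*(d + 955) = (720 - 503)*(-1/791 + 955) = 217*(755404/791) = 23417524/113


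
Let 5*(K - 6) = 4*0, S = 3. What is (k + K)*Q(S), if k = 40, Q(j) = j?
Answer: 138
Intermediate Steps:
K = 6 (K = 6 + (4*0)/5 = 6 + (⅕)*0 = 6 + 0 = 6)
(k + K)*Q(S) = (40 + 6)*3 = 46*3 = 138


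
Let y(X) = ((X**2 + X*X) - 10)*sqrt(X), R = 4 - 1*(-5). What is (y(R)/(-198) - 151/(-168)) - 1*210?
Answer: -130225/616 ≈ -211.40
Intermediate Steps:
R = 9 (R = 4 + 5 = 9)
y(X) = sqrt(X)*(-10 + 2*X**2) (y(X) = ((X**2 + X**2) - 10)*sqrt(X) = (2*X**2 - 10)*sqrt(X) = (-10 + 2*X**2)*sqrt(X) = sqrt(X)*(-10 + 2*X**2))
(y(R)/(-198) - 151/(-168)) - 1*210 = ((2*sqrt(9)*(-5 + 9**2))/(-198) - 151/(-168)) - 1*210 = ((2*3*(-5 + 81))*(-1/198) - 151*(-1/168)) - 210 = ((2*3*76)*(-1/198) + 151/168) - 210 = (456*(-1/198) + 151/168) - 210 = (-76/33 + 151/168) - 210 = -865/616 - 210 = -130225/616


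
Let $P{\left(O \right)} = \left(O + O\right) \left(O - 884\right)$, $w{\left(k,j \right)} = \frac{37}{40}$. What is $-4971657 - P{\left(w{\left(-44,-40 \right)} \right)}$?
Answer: $- \frac{3976018649}{800} \approx -4.97 \cdot 10^{6}$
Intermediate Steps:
$w{\left(k,j \right)} = \frac{37}{40}$ ($w{\left(k,j \right)} = 37 \cdot \frac{1}{40} = \frac{37}{40}$)
$P{\left(O \right)} = 2 O \left(-884 + O\right)$
$-4971657 - P{\left(w{\left(-44,-40 \right)} \right)} = -4971657 - 2 \cdot \frac{37}{40} \left(-884 + \frac{37}{40}\right) = -4971657 - 2 \cdot \frac{37}{40} \left(- \frac{35323}{40}\right) = -4971657 - - \frac{1306951}{800} = -4971657 + \frac{1306951}{800} = - \frac{3976018649}{800}$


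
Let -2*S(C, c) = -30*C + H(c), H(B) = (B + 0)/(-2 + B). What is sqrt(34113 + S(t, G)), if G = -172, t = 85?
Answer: sqrt(267848031)/87 ≈ 188.12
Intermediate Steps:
H(B) = B/(-2 + B)
S(C, c) = 15*C - c/(2*(-2 + c)) (S(C, c) = -(-30*C + c/(-2 + c))/2 = 15*C - c/(2*(-2 + c)))
sqrt(34113 + S(t, G)) = sqrt(34113 + (-1*(-172) + 30*85*(-2 - 172))/(2*(-2 - 172))) = sqrt(34113 + (1/2)*(172 + 30*85*(-174))/(-174)) = sqrt(34113 + (1/2)*(-1/174)*(172 - 443700)) = sqrt(34113 + (1/2)*(-1/174)*(-443528)) = sqrt(34113 + 110882/87) = sqrt(3078713/87) = sqrt(267848031)/87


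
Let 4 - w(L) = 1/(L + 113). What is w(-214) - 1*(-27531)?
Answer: 2781036/101 ≈ 27535.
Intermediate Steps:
w(L) = 4 - 1/(113 + L) (w(L) = 4 - 1/(L + 113) = 4 - 1/(113 + L))
w(-214) - 1*(-27531) = (451 + 4*(-214))/(113 - 214) - 1*(-27531) = (451 - 856)/(-101) + 27531 = -1/101*(-405) + 27531 = 405/101 + 27531 = 2781036/101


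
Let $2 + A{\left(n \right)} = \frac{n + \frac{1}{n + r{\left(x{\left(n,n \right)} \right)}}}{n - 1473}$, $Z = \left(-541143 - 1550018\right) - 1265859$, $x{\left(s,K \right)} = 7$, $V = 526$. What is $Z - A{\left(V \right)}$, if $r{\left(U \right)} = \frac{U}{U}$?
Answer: $- \frac{1675383339039}{499069} \approx -3.357 \cdot 10^{6}$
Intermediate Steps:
$r{\left(U \right)} = 1$
$Z = -3357020$ ($Z = -2091161 - 1265859 = -3357020$)
$A{\left(n \right)} = -2 + \frac{n + \frac{1}{1 + n}}{-1473 + n}$ ($A{\left(n \right)} = -2 + \frac{n + \frac{1}{n + 1}}{n - 1473} = -2 + \frac{n + \frac{1}{1 + n}}{-1473 + n}$)
$Z - A{\left(V \right)} = -3357020 - \frac{2947 - 526^{2} + 2945 \cdot 526}{-1473 + 526^{2} - 774272} = -3357020 - \frac{2947 - 276676 + 1549070}{-1473 + 276676 - 774272} = -3357020 - \frac{2947 - 276676 + 1549070}{-499069} = -3357020 - \left(- \frac{1}{499069}\right) 1275341 = -3357020 - - \frac{1275341}{499069} = -3357020 + \frac{1275341}{499069} = - \frac{1675383339039}{499069}$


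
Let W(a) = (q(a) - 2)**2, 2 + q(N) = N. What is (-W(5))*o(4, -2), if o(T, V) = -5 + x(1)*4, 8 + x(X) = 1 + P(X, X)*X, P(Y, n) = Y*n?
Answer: 29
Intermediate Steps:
q(N) = -2 + N
W(a) = (-4 + a)**2 (W(a) = ((-2 + a) - 2)**2 = (-4 + a)**2)
x(X) = -7 + X**3 (x(X) = -8 + (1 + (X*X)*X) = -8 + (1 + X**2*X) = -8 + (1 + X**3) = -7 + X**3)
o(T, V) = -29 (o(T, V) = -5 + (-7 + 1**3)*4 = -5 + (-7 + 1)*4 = -5 - 6*4 = -5 - 24 = -29)
(-W(5))*o(4, -2) = -(-4 + 5)**2*(-29) = -1*1**2*(-29) = -1*1*(-29) = -1*(-29) = 29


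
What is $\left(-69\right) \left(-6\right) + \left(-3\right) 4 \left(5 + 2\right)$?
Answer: $330$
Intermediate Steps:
$\left(-69\right) \left(-6\right) + \left(-3\right) 4 \left(5 + 2\right) = 414 - 84 = 330$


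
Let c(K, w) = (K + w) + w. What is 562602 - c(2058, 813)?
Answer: 558918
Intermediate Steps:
c(K, w) = K + 2*w
562602 - c(2058, 813) = 562602 - (2058 + 2*813) = 562602 - (2058 + 1626) = 562602 - 1*3684 = 562602 - 3684 = 558918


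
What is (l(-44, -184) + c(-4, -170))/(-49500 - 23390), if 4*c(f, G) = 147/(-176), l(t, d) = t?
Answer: 31123/51314560 ≈ 0.00060651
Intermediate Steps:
c(f, G) = -147/704 (c(f, G) = (147/(-176))/4 = (147*(-1/176))/4 = (1/4)*(-147/176) = -147/704)
(l(-44, -184) + c(-4, -170))/(-49500 - 23390) = (-44 - 147/704)/(-49500 - 23390) = -31123/704/(-72890) = -31123/704*(-1/72890) = 31123/51314560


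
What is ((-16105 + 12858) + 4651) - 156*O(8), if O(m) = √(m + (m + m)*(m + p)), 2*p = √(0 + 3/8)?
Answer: 1404 - 156*√(136 + 2*√6) ≈ -447.73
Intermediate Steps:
p = √6/8 (p = √(0 + 3/8)/2 = √(3/8)/2 = (√6/4)/2 = √6/8 ≈ 0.30619)
O(m) = √(m + 2*m*(m + √6/8)) (O(m) = √(m + (m + m)*(m + √6/8)) = √(m + (2*m)*(m + √6/8)) = √(m + 2*m*(m + √6/8)))
((-16105 + 12858) + 4651) - 156*O(8) = ((-16105 + 12858) + 4651) - 78*√(8*(4 + √6 + 8*8)) = (-3247 + 4651) - 78*√(8*(4 + √6 + 64)) = 1404 - 78*√(8*(68 + √6)) = 1404 - 78*√(544 + 8*√6)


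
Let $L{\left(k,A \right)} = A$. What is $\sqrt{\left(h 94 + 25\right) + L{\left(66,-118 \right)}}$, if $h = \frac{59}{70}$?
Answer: $\frac{i \sqrt{16870}}{35} \approx 3.711 i$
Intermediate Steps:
$h = \frac{59}{70}$ ($h = 59 \cdot \frac{1}{70} = \frac{59}{70} \approx 0.84286$)
$\sqrt{\left(h 94 + 25\right) + L{\left(66,-118 \right)}} = \sqrt{\left(\frac{59}{70} \cdot 94 + 25\right) - 118} = \sqrt{\left(\frac{2773}{35} + 25\right) - 118} = \sqrt{\frac{3648}{35} - 118} = \sqrt{- \frac{482}{35}} = \frac{i \sqrt{16870}}{35}$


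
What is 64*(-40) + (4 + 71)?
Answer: -2485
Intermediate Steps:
64*(-40) + (4 + 71) = -2560 + 75 = -2485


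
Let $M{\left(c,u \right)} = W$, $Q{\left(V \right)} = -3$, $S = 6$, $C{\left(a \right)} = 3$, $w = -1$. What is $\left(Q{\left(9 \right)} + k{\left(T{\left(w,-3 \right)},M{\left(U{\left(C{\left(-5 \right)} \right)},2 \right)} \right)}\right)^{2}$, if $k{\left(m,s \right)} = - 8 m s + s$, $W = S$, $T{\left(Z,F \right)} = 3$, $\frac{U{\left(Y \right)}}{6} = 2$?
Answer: $19881$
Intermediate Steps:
$U{\left(Y \right)} = 12$ ($U{\left(Y \right)} = 6 \cdot 2 = 12$)
$W = 6$
$M{\left(c,u \right)} = 6$
$k{\left(m,s \right)} = s - 8 m s$ ($k{\left(m,s \right)} = - 8 m s + s = s - 8 m s$)
$\left(Q{\left(9 \right)} + k{\left(T{\left(w,-3 \right)},M{\left(U{\left(C{\left(-5 \right)} \right)},2 \right)} \right)}\right)^{2} = \left(-3 + 6 \left(1 - 24\right)\right)^{2} = \left(-3 + 6 \left(-23\right)\right)^{2} = \left(-3 - 138\right)^{2} = \left(-141\right)^{2} = 19881$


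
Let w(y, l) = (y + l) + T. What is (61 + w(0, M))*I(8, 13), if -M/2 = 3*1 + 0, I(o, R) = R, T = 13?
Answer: 884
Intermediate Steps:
M = -6 (M = -2*(3*1 + 0) = -2*(3 + 0) = -2*3 = -6)
w(y, l) = 13 + l + y (w(y, l) = (y + l) + 13 = (l + y) + 13 = 13 + l + y)
(61 + w(0, M))*I(8, 13) = (61 + (13 - 6 + 0))*13 = (61 + 7)*13 = 68*13 = 884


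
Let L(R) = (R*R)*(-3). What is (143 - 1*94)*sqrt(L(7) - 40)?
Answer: 49*I*sqrt(187) ≈ 670.06*I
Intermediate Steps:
L(R) = -3*R**2 (L(R) = R**2*(-3) = -3*R**2)
(143 - 1*94)*sqrt(L(7) - 40) = (143 - 1*94)*sqrt(-3*7**2 - 40) = (143 - 94)*sqrt(-3*49 - 40) = 49*sqrt(-147 - 40) = 49*sqrt(-187) = 49*(I*sqrt(187)) = 49*I*sqrt(187)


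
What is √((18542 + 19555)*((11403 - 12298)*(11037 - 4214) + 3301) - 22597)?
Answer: I*√232516833145 ≈ 4.822e+5*I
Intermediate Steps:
√((18542 + 19555)*((11403 - 12298)*(11037 - 4214) + 3301) - 22597) = √(38097*(-895*6823 + 3301) - 22597) = √(38097*(-6106585 + 3301) - 22597) = √(38097*(-6103284) - 22597) = √(-232516810548 - 22597) = √(-232516833145) = I*√232516833145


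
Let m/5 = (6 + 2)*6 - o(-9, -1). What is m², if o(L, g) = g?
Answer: 60025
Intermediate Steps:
m = 245 (m = 5*((6 + 2)*6 - 1*(-1)) = 5*(8*6 + 1) = 5*(48 + 1) = 5*49 = 245)
m² = 245² = 60025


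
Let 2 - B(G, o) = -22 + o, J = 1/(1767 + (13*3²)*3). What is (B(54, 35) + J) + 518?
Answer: 1073827/2118 ≈ 507.00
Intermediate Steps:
J = 1/2118 (J = 1/(1767 + (13*9)*3) = 1/(1767 + 117*3) = 1/(1767 + 351) = 1/2118 ≈ 0.00047214)
B(G, o) = 24 - o (B(G, o) = 2 - (-22 + o) = 2 + (22 - o) = 24 - o)
(B(54, 35) + J) + 518 = ((24 - 1*35) + 1/2118) + 518 = ((24 - 35) + 1/2118) + 518 = (-11 + 1/2118) + 518 = -23297/2118 + 518 = 1073827/2118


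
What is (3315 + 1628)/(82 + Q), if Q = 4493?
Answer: 4943/4575 ≈ 1.0804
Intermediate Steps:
(3315 + 1628)/(82 + Q) = (3315 + 1628)/(82 + 4493) = 4943/4575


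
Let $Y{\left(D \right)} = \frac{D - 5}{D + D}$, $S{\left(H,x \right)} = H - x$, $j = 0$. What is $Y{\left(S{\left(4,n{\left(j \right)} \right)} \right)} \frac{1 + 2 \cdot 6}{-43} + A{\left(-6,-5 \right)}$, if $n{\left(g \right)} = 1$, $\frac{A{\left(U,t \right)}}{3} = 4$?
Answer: $\frac{1561}{129} \approx 12.101$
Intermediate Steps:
$A{\left(U,t \right)} = 12$ ($A{\left(U,t \right)} = 3 \cdot 4 = 12$)
$Y{\left(D \right)} = \frac{-5 + D}{2 D}$
$Y{\left(S{\left(4,n{\left(j \right)} \right)} \right)} \frac{1 + 2 \cdot 6}{-43} + A{\left(-6,-5 \right)} = \frac{-5 + \left(4 - 1\right)}{2 \left(4 - 1\right)} \frac{1 + 2 \cdot 6}{-43} + 12 = \frac{-5 + \left(4 - 1\right)}{2 \left(4 - 1\right)} \left(1 + 12\right) \left(- \frac{1}{43}\right) + 12 = \frac{-5 + 3}{2 \cdot 3} \cdot 13 \left(- \frac{1}{43}\right) + 12 = \frac{1}{2} \cdot \frac{1}{3} \left(-2\right) \left(- \frac{13}{43}\right) + 12 = \left(- \frac{1}{3}\right) \left(- \frac{13}{43}\right) + 12 = \frac{13}{129} + 12 = \frac{1561}{129}$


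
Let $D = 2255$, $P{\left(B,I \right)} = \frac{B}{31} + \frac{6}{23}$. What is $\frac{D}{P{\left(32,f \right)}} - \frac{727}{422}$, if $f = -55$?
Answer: $\frac{169456909}{97271} \approx 1742.1$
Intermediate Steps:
$P{\left(B,I \right)} = \frac{6}{23} + \frac{B}{31}$ ($P{\left(B,I \right)} = B \frac{1}{31} + 6 \cdot \frac{1}{23} = \frac{B}{31} + \frac{6}{23} = \frac{6}{23} + \frac{B}{31}$)
$\frac{D}{P{\left(32,f \right)}} - \frac{727}{422} = \frac{2255}{\frac{6}{23} + \frac{1}{31} \cdot 32} - \frac{727}{422} = \frac{2255}{\frac{6}{23} + \frac{32}{31}} - \frac{727}{422} = \frac{2255}{\frac{922}{713}} - \frac{727}{422} = 2255 \cdot \frac{713}{922} - \frac{727}{422} = \frac{1607815}{922} - \frac{727}{422} = \frac{169456909}{97271}$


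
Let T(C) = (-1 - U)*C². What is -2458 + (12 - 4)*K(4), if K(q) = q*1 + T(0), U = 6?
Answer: -2426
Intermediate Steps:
T(C) = -7*C² (T(C) = (-1 - 1*6)*C² = (-1 - 6)*C² = -7*C²)
K(q) = q (K(q) = q*1 - 7*0² = q - 7*0 = q + 0 = q)
-2458 + (12 - 4)*K(4) = -2458 + (12 - 4)*4 = -2458 + 8*4 = -2458 + 32 = -2426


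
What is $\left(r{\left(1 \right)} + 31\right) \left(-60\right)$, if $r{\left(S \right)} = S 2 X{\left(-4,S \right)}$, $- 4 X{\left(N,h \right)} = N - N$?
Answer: $-1860$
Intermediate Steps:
$X{\left(N,h \right)} = 0$ ($X{\left(N,h \right)} = - \frac{N - N}{4} = \left(- \frac{1}{4}\right) 0 = 0$)
$r{\left(S \right)} = 0$ ($r{\left(S \right)} = S 2 \cdot 0 = 2 S 0 = 0$)
$\left(r{\left(1 \right)} + 31\right) \left(-60\right) = \left(0 + 31\right) \left(-60\right) = 31 \left(-60\right) = -1860$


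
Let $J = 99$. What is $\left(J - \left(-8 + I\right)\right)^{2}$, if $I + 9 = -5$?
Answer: $14641$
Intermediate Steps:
$I = -14$ ($I = -9 - 5 = -14$)
$\left(J - \left(-8 + I\right)\right)^{2} = \left(99 + \left(8 - -14\right)\right)^{2} = \left(99 + \left(8 + 14\right)\right)^{2} = \left(99 + 22\right)^{2} = 121^{2} = 14641$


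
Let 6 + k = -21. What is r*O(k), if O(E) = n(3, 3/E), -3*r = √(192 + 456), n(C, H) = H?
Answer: 2*√2/3 ≈ 0.94281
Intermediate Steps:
r = -6*√2 (r = -√(192 + 456)/3 = -6*√2 ≈ -8.4853)
k = -27 (k = -6 - 21 = -27)
O(E) = 3/E
r*O(k) = (-6*√2)*(3/(-27)) = (-6*√2)*(3*(-1/27)) = -6*√2*(-⅑) = 2*√2/3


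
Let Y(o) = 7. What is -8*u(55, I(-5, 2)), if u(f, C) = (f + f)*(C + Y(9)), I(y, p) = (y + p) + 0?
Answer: -3520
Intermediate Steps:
I(y, p) = p + y (I(y, p) = (p + y) + 0 = p + y)
u(f, C) = 2*f*(7 + C) (u(f, C) = (f + f)*(C + 7) = (2*f)*(7 + C) = 2*f*(7 + C))
-8*u(55, I(-5, 2)) = -16*55*(7 + (2 - 5)) = -16*55*(7 - 3) = -16*55*4 = -8*440 = -3520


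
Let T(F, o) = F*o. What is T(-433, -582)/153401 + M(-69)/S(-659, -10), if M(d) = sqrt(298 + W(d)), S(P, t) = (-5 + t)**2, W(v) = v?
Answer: 252006/153401 + sqrt(229)/225 ≈ 1.7100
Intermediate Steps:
M(d) = sqrt(298 + d)
T(-433, -582)/153401 + M(-69)/S(-659, -10) = -433*(-582)/153401 + sqrt(298 - 69)/((-5 - 10)**2) = 252006*(1/153401) + sqrt(229)/((-15)**2) = 252006/153401 + sqrt(229)/225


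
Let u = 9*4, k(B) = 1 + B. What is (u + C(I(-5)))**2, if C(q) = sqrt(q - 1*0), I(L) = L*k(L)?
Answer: 1316 + 144*sqrt(5) ≈ 1638.0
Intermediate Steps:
I(L) = L*(1 + L)
C(q) = sqrt(q) (C(q) = sqrt(q + 0) = sqrt(q))
u = 36
(u + C(I(-5)))**2 = (36 + sqrt(-5*(1 - 5)))**2 = (36 + sqrt(-5*(-4)))**2 = (36 + sqrt(20))**2 = (36 + 2*sqrt(5))**2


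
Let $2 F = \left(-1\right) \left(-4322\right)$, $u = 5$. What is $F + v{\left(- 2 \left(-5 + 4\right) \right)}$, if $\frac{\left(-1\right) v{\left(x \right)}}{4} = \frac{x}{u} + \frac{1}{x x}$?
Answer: $\frac{10792}{5} \approx 2158.4$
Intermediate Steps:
$F = 2161$ ($F = \frac{\left(-1\right) \left(-4322\right)}{2} = \frac{1}{2} \cdot 4322 = 2161$)
$v{\left(x \right)} = - \frac{4}{x^{2}} - \frac{4 x}{5}$ ($v{\left(x \right)} = - 4 \left(\frac{x}{5} + \frac{1}{x x}\right) = - 4 \left(x \frac{1}{5} + \frac{1}{x^{2}}\right) = - 4 \left(\frac{x}{5} + \frac{1}{x^{2}}\right) = - 4 \left(\frac{1}{x^{2}} + \frac{x}{5}\right) = - \frac{4}{x^{2}} - \frac{4 x}{5}$)
$F + v{\left(- 2 \left(-5 + 4\right) \right)} = 2161 - \left(4 \frac{1}{4 \left(-5 + 4\right)^{2}} + \frac{4}{5} \left(-2\right) \left(-5 + 4\right)\right) = 2161 - \left(1 + \frac{4}{5} \left(-2\right) \left(-1\right)\right) = 2161 - \left(\frac{8}{5} + \frac{4}{4}\right) = 2161 - \frac{13}{5} = \frac{10792}{5}$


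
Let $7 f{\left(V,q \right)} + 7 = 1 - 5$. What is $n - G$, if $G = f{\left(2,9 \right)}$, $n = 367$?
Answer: $\frac{2580}{7} \approx 368.57$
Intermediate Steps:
$f{\left(V,q \right)} = - \frac{11}{7}$ ($f{\left(V,q \right)} = -1 + \frac{1 - 5}{7} = -1 + \frac{1}{7} \left(-4\right) = -1 - \frac{4}{7} = - \frac{11}{7}$)
$G = - \frac{11}{7} \approx -1.5714$
$n - G = 367 - - \frac{11}{7} = 367 + \frac{11}{7} = \frac{2580}{7}$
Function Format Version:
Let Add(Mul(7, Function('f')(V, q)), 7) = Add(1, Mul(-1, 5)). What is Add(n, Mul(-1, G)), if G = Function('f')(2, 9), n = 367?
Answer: Rational(2580, 7) ≈ 368.57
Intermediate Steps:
Function('f')(V, q) = Rational(-11, 7) (Function('f')(V, q) = Add(-1, Mul(Rational(1, 7), Add(1, Mul(-1, 5)))) = Add(-1, Mul(Rational(1, 7), Add(1, -5))) = Add(-1, Mul(Rational(1, 7), -4)) = Add(-1, Rational(-4, 7)) = Rational(-11, 7))
G = Rational(-11, 7) ≈ -1.5714
Add(n, Mul(-1, G)) = Add(367, Mul(-1, Rational(-11, 7))) = Add(367, Rational(11, 7)) = Rational(2580, 7)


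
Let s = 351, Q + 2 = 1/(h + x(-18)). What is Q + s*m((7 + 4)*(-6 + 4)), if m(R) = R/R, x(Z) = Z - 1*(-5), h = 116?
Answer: 35948/103 ≈ 349.01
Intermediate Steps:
x(Z) = 5 + Z (x(Z) = Z + 5 = 5 + Z)
m(R) = 1
Q = -205/103 (Q = -2 + 1/(116 + (5 - 18)) = -2 + 1/(116 - 13) = -2 + 1/103 = -205/103 ≈ -1.9903)
Q + s*m((7 + 4)*(-6 + 4)) = -205/103 + 351*1 = -205/103 + 351 = 35948/103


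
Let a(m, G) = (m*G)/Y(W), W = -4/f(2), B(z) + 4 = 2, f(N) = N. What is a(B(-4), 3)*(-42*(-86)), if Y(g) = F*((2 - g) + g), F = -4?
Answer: 2709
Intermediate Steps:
B(z) = -2 (B(z) = -4 + 2 = -2)
W = -2 (W = -4/2 = -4*½ = -2)
Y(g) = -8 (Y(g) = -4*((2 - g) + g) = -4*2 = -8)
a(m, G) = -G*m/8 (a(m, G) = (m*G)/(-8) = (G*m)*(-⅛) = -G*m/8)
a(B(-4), 3)*(-42*(-86)) = (-⅛*3*(-2))*(-42*(-86)) = (¾)*3612 = 2709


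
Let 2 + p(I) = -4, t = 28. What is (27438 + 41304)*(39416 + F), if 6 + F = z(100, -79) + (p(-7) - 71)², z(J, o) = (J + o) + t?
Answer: 3120061896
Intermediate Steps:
p(I) = -6 (p(I) = -2 - 4 = -6)
z(J, o) = 28 + J + o (z(J, o) = (J + o) + 28 = 28 + J + o)
F = 5972 (F = -6 + ((28 + 100 - 79) + (-6 - 71)²) = -6 + (49 + (-77)²) = -6 + (49 + 5929) = -6 + 5978 = 5972)
(27438 + 41304)*(39416 + F) = (27438 + 41304)*(39416 + 5972) = 68742*45388 = 3120061896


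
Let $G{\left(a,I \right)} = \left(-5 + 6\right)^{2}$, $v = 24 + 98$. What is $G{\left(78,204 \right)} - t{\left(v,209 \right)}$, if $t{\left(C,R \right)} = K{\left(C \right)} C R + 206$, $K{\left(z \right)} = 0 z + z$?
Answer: $-3110961$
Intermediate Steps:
$K{\left(z \right)} = z$ ($K{\left(z \right)} = 0 + z = z$)
$v = 122$
$G{\left(a,I \right)} = 1$ ($G{\left(a,I \right)} = 1^{2} = 1$)
$t{\left(C,R \right)} = 206 + R C^{2}$ ($t{\left(C,R \right)} = C C R + 206 = C^{2} R + 206 = R C^{2} + 206 = 206 + R C^{2}$)
$G{\left(78,204 \right)} - t{\left(v,209 \right)} = 1 - \left(206 + 209 \cdot 122^{2}\right) = 1 - \left(206 + 209 \cdot 14884\right) = 1 - \left(206 + 3110756\right) = 1 - 3110962 = -3110961$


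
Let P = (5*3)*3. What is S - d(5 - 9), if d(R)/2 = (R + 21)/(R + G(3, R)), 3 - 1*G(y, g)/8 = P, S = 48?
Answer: 481/10 ≈ 48.100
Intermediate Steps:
P = 45 (P = 15*3 = 45)
G(y, g) = -336 (G(y, g) = 24 - 8*45 = 24 - 360 = -336)
d(R) = 2*(21 + R)/(-336 + R) (d(R) = 2*((R + 21)/(R - 336)) = 2*((21 + R)/(-336 + R)) = 2*(21 + R)/(-336 + R))
S - d(5 - 9) = 48 - 2*(21 + (5 - 9))/(-336 + (5 - 9)) = 48 - 2*(21 - 4)/(-336 - 4) = 48 - 2*17/(-340) = 48 - 2*(-1)*17/340 = 48 - 1*(-1/10) = 48 + 1/10 = 481/10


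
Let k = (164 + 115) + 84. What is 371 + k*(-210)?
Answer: -75859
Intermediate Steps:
k = 363 (k = 279 + 84 = 363)
371 + k*(-210) = 371 + 363*(-210) = 371 - 76230 = -75859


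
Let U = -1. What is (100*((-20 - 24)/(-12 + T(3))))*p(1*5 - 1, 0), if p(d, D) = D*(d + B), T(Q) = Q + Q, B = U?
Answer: 0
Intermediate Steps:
B = -1
T(Q) = 2*Q
p(d, D) = D*(-1 + d) (p(d, D) = D*(d - 1) = D*(-1 + d))
(100*((-20 - 24)/(-12 + T(3))))*p(1*5 - 1, 0) = (100*((-20 - 24)/(-12 + 2*3)))*(0*(-1 + (1*5 - 1))) = (100*(-44/(-12 + 6)))*(0*(-1 + (5 - 1))) = (100*(-44/(-6)))*(0*(-1 + 4)) = (100*(-44*(-⅙)))*(0*3) = (100*(22/3))*0 = (2200/3)*0 = 0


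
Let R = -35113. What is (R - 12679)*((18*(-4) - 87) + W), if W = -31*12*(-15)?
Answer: -259080432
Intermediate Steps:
W = 5580 (W = -372*(-15) = 5580)
(R - 12679)*((18*(-4) - 87) + W) = (-35113 - 12679)*((18*(-4) - 87) + 5580) = -47792*((-72 - 87) + 5580) = -47792*(-159 + 5580) = -47792*5421 = -259080432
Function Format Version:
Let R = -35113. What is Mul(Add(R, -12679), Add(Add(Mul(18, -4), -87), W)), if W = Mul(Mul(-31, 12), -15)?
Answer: -259080432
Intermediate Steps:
W = 5580 (W = Mul(-372, -15) = 5580)
Mul(Add(R, -12679), Add(Add(Mul(18, -4), -87), W)) = Mul(Add(-35113, -12679), Add(Add(Mul(18, -4), -87), 5580)) = Mul(-47792, Add(Add(-72, -87), 5580)) = Mul(-47792, Add(-159, 5580)) = Mul(-47792, 5421) = -259080432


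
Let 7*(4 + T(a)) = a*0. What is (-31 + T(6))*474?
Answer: -16590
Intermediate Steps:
T(a) = -4 (T(a) = -4 + (a*0)/7 = -4 + (⅐)*0 = -4 + 0 = -4)
(-31 + T(6))*474 = (-31 - 4)*474 = -35*474 = -16590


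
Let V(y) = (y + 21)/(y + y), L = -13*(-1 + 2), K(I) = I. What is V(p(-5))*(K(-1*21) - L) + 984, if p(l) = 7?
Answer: 968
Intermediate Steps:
L = -13 (L = -13*1 = -13)
V(y) = (21 + y)/(2*y) (V(y) = (21 + y)/((2*y)) = (21 + y)*(1/(2*y)) = (21 + y)/(2*y))
V(p(-5))*(K(-1*21) - L) + 984 = ((½)*(21 + 7)/7)*(-1*21 - 1*(-13)) + 984 = ((½)*(⅐)*28)*(-21 + 13) + 984 = 2*(-8) + 984 = -16 + 984 = 968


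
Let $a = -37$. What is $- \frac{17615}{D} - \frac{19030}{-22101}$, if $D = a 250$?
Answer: $\frac{113067323}{40886850} \approx 2.7654$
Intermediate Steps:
$D = -9250$ ($D = \left(-37\right) 250 = -9250$)
$- \frac{17615}{D} - \frac{19030}{-22101} = - \frac{17615}{-9250} - \frac{19030}{-22101} = \left(-17615\right) \left(- \frac{1}{9250}\right) - - \frac{19030}{22101} = \frac{3523}{1850} + \frac{19030}{22101} = \frac{113067323}{40886850}$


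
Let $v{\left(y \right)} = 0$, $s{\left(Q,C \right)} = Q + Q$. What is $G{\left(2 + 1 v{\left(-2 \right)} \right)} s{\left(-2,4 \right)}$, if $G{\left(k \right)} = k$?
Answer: $-8$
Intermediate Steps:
$s{\left(Q,C \right)} = 2 Q$
$G{\left(2 + 1 v{\left(-2 \right)} \right)} s{\left(-2,4 \right)} = \left(2 + 1 \cdot 0\right) 2 \left(-2\right) = \left(2 + 0\right) \left(-4\right) = 2 \left(-4\right) = -8$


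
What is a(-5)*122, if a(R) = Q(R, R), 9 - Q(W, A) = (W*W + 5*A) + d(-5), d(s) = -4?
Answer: 1586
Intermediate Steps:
Q(W, A) = 13 - W² - 5*A (Q(W, A) = 9 - ((W*W + 5*A) - 4) = 9 - ((W² + 5*A) - 4) = 9 - (-4 + W² + 5*A) = 9 + (4 - W² - 5*A) = 13 - W² - 5*A)
a(R) = 13 - R² - 5*R
a(-5)*122 = (13 - 1*(-5)² - 5*(-5))*122 = (13 - 1*25 + 25)*122 = (13 - 25 + 25)*122 = 13*122 = 1586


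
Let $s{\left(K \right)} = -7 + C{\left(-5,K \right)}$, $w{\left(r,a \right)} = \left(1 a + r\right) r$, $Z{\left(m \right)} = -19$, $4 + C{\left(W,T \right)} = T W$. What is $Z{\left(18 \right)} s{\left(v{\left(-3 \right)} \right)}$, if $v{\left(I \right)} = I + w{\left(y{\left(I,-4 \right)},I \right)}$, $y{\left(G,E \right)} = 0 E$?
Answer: $-76$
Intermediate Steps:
$y{\left(G,E \right)} = 0$
$C{\left(W,T \right)} = -4 + T W$
$w{\left(r,a \right)} = r \left(a + r\right)$ ($w{\left(r,a \right)} = \left(a + r\right) r = r \left(a + r\right)$)
$v{\left(I \right)} = I$ ($v{\left(I \right)} = I + 0 \left(I + 0\right) = I + 0 I = I + 0 = I$)
$s{\left(K \right)} = -11 - 5 K$ ($s{\left(K \right)} = -7 + \left(-4 + K \left(-5\right)\right) = -7 - \left(4 + 5 K\right) = -11 - 5 K$)
$Z{\left(18 \right)} s{\left(v{\left(-3 \right)} \right)} = - 19 \left(-11 - -15\right) = - 19 \left(-11 + 15\right) = \left(-19\right) 4 = -76$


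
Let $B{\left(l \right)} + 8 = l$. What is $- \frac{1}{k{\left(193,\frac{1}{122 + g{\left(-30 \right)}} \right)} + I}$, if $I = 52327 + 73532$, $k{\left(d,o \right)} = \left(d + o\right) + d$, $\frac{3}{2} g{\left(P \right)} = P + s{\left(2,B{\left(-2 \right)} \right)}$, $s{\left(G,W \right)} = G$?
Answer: $- \frac{310}{39135953} \approx -7.9211 \cdot 10^{-6}$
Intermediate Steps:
$B{\left(l \right)} = -8 + l$
$g{\left(P \right)} = \frac{4}{3} + \frac{2 P}{3}$ ($g{\left(P \right)} = \frac{2 \left(P + 2\right)}{3} = \frac{2 \left(2 + P\right)}{3} = \frac{4}{3} + \frac{2 P}{3}$)
$k{\left(d,o \right)} = o + 2 d$
$I = 125859$
$- \frac{1}{k{\left(193,\frac{1}{122 + g{\left(-30 \right)}} \right)} + I} = - \frac{1}{\left(\frac{1}{122 + \left(\frac{4}{3} + \frac{2}{3} \left(-30\right)\right)} + 2 \cdot 193\right) + 125859} = - \frac{1}{\left(\frac{1}{122 + \left(\frac{4}{3} - 20\right)} + 386\right) + 125859} = - \frac{1}{\left(\frac{1}{122 - \frac{56}{3}} + 386\right) + 125859} = - \frac{1}{\left(\frac{1}{\frac{310}{3}} + 386\right) + 125859} = - \frac{1}{\left(\frac{3}{310} + 386\right) + 125859} = - \frac{1}{\frac{119663}{310} + 125859} = - \frac{1}{\frac{39135953}{310}} = \left(-1\right) \frac{310}{39135953} = - \frac{310}{39135953}$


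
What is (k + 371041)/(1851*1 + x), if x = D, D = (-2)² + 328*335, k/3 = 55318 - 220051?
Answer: -123158/111735 ≈ -1.1022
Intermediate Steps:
k = -494199 (k = 3*(55318 - 220051) = 3*(-164733) = -494199)
D = 109884 (D = 4 + 109880 = 109884)
x = 109884
(k + 371041)/(1851*1 + x) = (-494199 + 371041)/(1851*1 + 109884) = -123158/(1851 + 109884) = -123158/111735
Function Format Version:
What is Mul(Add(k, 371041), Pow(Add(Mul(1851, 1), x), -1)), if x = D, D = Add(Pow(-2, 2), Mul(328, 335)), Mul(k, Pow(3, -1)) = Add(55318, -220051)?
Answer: Rational(-123158, 111735) ≈ -1.1022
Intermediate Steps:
k = -494199 (k = Mul(3, Add(55318, -220051)) = Mul(3, -164733) = -494199)
D = 109884 (D = Add(4, 109880) = 109884)
x = 109884
Mul(Add(k, 371041), Pow(Add(Mul(1851, 1), x), -1)) = Mul(Add(-494199, 371041), Pow(Add(Mul(1851, 1), 109884), -1)) = Mul(-123158, Pow(Add(1851, 109884), -1)) = Mul(-123158, Pow(111735, -1)) = Mul(-123158, Rational(1, 111735)) = Rational(-123158, 111735)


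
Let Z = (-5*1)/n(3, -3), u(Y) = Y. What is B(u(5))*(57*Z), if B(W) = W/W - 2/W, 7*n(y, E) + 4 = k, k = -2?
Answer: 399/2 ≈ 199.50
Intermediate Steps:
n(y, E) = -6/7 (n(y, E) = -4/7 + (⅐)*(-2) = -4/7 - 2/7 = -6/7)
Z = 35/6 (Z = (-5*1)/(-6/7) = -5*(-7/6) = 35/6 ≈ 5.8333)
B(W) = 1 - 2/W
B(u(5))*(57*Z) = ((-2 + 5)/5)*(57*(35/6)) = ((⅕)*3)*(665/2) = (⅗)*(665/2) = 399/2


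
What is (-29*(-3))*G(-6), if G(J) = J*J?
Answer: 3132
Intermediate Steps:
G(J) = J²
(-29*(-3))*G(-6) = -29*(-3)*(-6)² = 87*36 = 3132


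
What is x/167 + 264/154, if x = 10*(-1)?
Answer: 1934/1169 ≈ 1.6544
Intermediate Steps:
x = -10
x/167 + 264/154 = -10/167 + 264/154 = -10*1/167 + 264*(1/154) = -10/167 + 12/7 = 1934/1169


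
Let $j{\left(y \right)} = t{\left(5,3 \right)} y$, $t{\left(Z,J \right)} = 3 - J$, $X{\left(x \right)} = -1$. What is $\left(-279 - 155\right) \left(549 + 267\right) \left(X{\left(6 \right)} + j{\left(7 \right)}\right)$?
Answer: $354144$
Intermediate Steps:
$j{\left(y \right)} = 0$ ($j{\left(y \right)} = \left(3 - 3\right) y = 0 y = 0$)
$\left(-279 - 155\right) \left(549 + 267\right) \left(X{\left(6 \right)} + j{\left(7 \right)}\right) = \left(-279 - 155\right) \left(549 + 267\right) \left(-1 + 0\right) = \left(-279 - 155\right) 816 \left(-1\right) = \left(-434\right) \left(-816\right) = 354144$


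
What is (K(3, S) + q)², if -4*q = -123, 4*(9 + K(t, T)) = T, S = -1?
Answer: 1849/4 ≈ 462.25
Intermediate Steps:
K(t, T) = -9 + T/4
q = 123/4 (q = -¼*(-123) = 123/4 ≈ 30.750)
(K(3, S) + q)² = ((-9 + (¼)*(-1)) + 123/4)² = ((-9 - ¼) + 123/4)² = (-37/4 + 123/4)² = (43/2)² = 1849/4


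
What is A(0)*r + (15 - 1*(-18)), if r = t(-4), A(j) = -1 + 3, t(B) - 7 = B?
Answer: 39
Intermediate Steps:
t(B) = 7 + B
A(j) = 2
r = 3 (r = 7 - 4 = 3)
A(0)*r + (15 - 1*(-18)) = 2*3 + (15 - 1*(-18)) = 6 + (15 + 18) = 6 + 33 = 39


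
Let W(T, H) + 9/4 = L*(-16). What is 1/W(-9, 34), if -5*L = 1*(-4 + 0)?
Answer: -20/301 ≈ -0.066445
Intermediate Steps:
L = ⅘ (L = -(-4 + 0)/5 = -(-4)/5 = -⅕*(-4) = ⅘ ≈ 0.80000)
W(T, H) = -301/20 (W(T, H) = -9/4 + (⅘)*(-16) = -9/4 - 64/5 = -301/20)
1/W(-9, 34) = 1/(-301/20) = -20/301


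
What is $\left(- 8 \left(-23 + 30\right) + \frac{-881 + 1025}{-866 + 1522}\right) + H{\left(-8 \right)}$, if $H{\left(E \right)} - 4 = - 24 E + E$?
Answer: $\frac{5421}{41} \approx 132.22$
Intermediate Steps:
$H{\left(E \right)} = 4 - 23 E$ ($H{\left(E \right)} = 4 + \left(- 24 E + E\right) = 4 - 23 E$)
$\left(- 8 \left(-23 + 30\right) + \frac{-881 + 1025}{-866 + 1522}\right) + H{\left(-8 \right)} = \left(- 8 \left(-23 + 30\right) + \frac{-881 + 1025}{-866 + 1522}\right) + \left(4 - -184\right) = \left(\left(-8\right) 7 + \frac{144}{656}\right) + \left(4 + 184\right) = \left(-56 + 144 \cdot \frac{1}{656}\right) + 188 = \left(-56 + \frac{9}{41}\right) + 188 = - \frac{2287}{41} + 188 = \frac{5421}{41}$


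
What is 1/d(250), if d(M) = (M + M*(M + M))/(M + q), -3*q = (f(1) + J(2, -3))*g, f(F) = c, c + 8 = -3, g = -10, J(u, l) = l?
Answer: 61/37575 ≈ 0.0016234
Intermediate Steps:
c = -11 (c = -8 - 3 = -11)
f(F) = -11
q = -140/3 (q = -(-11 - 3)*(-10)/3 = -(-14)*(-10)/3 = -1/3*140 = -140/3 ≈ -46.667)
d(M) = (M + 2*M**2)/(-140/3 + M) (d(M) = (M + M*(M + M))/(M - 140/3) = (M + M*(2*M))/(-140/3 + M) = (M + 2*M**2)/(-140/3 + M))
1/d(250) = 1/(3*250*(1 + 2*250)/(-140 + 3*250)) = 1/(3*250*(1 + 500)/(-140 + 750)) = 1/(3*250*501/610) = 1/(3*250*(1/610)*501) = 1/(37575/61) = 61/37575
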